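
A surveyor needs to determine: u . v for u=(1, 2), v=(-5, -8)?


u . v = u_x*v_x + u_y*v_y = 1*(-5) + 2*(-8)
= (-5) + (-16) = -21

-21


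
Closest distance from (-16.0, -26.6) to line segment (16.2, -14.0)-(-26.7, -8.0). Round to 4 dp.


Project P onto AB: t = 0.6959 (clamped to [0,1])
Closest point on segment: (-13.6538, -9.8246)
Distance: 16.9386

16.9386


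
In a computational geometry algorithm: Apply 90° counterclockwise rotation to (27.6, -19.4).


90° CCW: (x,y) -> (-y, x)
(27.6,-19.4) -> (19.4, 27.6)

(19.4, 27.6)


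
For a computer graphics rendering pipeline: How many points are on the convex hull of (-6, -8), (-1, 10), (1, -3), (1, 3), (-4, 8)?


Convex hull vertices (CCW): (-6, -8), (1, -3), (1, 3), (-1, 10), (-4, 8)
Count = 5

5


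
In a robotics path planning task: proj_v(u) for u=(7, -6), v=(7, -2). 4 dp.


u.v = 61, |v| = sqrt(53) = 7.2801
Scalar projection = u.v / |v| = 61 / sqrt(53) = 8.379

8.379


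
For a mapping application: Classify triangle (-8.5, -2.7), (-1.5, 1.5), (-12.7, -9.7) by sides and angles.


Side lengths squared: AB^2=66.64, BC^2=250.88, CA^2=66.64
Sorted: [66.64, 66.64, 250.88]
By sides: Isosceles, By angles: Obtuse

Isosceles, Obtuse


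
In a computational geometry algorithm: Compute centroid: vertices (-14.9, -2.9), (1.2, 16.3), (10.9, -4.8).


Centroid = ((x_A+x_B+x_C)/3, (y_A+y_B+y_C)/3)
= (((-14.9)+1.2+10.9)/3, ((-2.9)+16.3+(-4.8))/3)
= (-0.9333, 2.8667)

(-0.9333, 2.8667)


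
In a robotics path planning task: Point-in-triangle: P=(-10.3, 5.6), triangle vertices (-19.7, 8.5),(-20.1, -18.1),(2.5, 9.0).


Cross products: AB x AP = 251.2, BC x BP = 270.04, CA x CP = 69.08
All same sign? yes

Yes, inside


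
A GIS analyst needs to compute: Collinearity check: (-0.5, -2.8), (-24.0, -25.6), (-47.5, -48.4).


Cross product: ((-24)-(-0.5))*((-48.4)-(-2.8)) - ((-25.6)-(-2.8))*((-47.5)-(-0.5))
= 0

Yes, collinear


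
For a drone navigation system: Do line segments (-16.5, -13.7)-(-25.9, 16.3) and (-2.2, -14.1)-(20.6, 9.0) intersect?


Cross products: d1=339.45, d2=1240.59, d3=-425.24, d4=-1326.38
d1*d2 < 0 and d3*d4 < 0? no

No, they don't intersect


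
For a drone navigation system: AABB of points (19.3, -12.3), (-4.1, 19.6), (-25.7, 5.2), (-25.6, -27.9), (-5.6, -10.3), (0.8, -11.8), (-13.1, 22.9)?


x range: [-25.7, 19.3]
y range: [-27.9, 22.9]
Bounding box: (-25.7,-27.9) to (19.3,22.9)

(-25.7,-27.9) to (19.3,22.9)


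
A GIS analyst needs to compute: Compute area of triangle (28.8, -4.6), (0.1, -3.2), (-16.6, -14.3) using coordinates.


Area = |x_A(y_B-y_C) + x_B(y_C-y_A) + x_C(y_A-y_B)|/2
= |319.68 + (-0.97) + 23.24|/2
= 341.95/2 = 170.975

170.975


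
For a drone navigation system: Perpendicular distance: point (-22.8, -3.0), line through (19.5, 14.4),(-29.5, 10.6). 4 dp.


|cross product| = 691.86
|line direction| = sqrt(2415.44) = 49.1471
Distance = 691.86/sqrt(2415.44) = 14.0773

14.0773


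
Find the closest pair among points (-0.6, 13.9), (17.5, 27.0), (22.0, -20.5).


d(P0,P1) = 22.3432, d(P0,P2) = 41.1597, d(P1,P2) = 47.7127
Closest: P0 and P1

Closest pair: (-0.6, 13.9) and (17.5, 27.0), distance = 22.3432


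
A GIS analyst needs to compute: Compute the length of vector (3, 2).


|u| = sqrt(3^2 + 2^2) = sqrt(13) = 3.6056

3.6056


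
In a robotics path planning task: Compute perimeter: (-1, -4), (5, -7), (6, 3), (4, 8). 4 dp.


Sides: (-1, -4)->(5, -7): sqrt(45) = 6.708204, (5, -7)->(6, 3): sqrt(101) = 10.049876, (6, 3)->(4, 8): sqrt(29) = 5.385165, (4, 8)->(-1, -4): sqrt(169) = 13
Sum = 35.143245
Perimeter = 35.1432

35.1432


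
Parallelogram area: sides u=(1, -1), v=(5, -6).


|u x v| = |1*(-6) - (-1)*5|
= |(-6) - (-5)| = 1

1


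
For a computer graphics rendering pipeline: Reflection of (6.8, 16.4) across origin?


Reflection over origin: (x,y) -> (-x,-y)
(6.8, 16.4) -> (-6.8, -16.4)

(-6.8, -16.4)


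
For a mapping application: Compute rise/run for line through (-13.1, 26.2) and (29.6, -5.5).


slope = (y2-y1)/(x2-x1) = ((-5.5)-26.2)/(29.6-(-13.1)) = (-31.7)/42.7 = -0.7424

-0.7424


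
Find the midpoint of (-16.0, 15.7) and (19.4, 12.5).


M = (((-16)+19.4)/2, (15.7+12.5)/2)
= (1.7, 14.1)

(1.7, 14.1)


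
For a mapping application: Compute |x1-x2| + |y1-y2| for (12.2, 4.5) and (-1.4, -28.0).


|12.2-(-1.4)| + |4.5-(-28)| = 13.6 + 32.5 = 46.1

46.1


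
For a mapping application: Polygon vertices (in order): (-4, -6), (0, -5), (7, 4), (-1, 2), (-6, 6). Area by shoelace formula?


Shoelace sum: ((-4)*(-5) - 0*(-6)) + (0*4 - 7*(-5)) + (7*2 - (-1)*4) + ((-1)*6 - (-6)*2) + ((-6)*(-6) - (-4)*6)
= 139
Area = |139|/2 = 69.5

69.5


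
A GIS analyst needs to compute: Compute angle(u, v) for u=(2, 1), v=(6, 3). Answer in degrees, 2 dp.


u.v = 15, |u| = sqrt(5) = 2.2361, |v| = sqrt(45) = 6.7082
cos(theta) = u.v/(|u||v|) = 15/sqrt(225) = 1
theta = acos(1) = 0 degrees

0 degrees


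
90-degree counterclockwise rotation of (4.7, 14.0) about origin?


90° CCW: (x,y) -> (-y, x)
(4.7,14) -> (-14, 4.7)

(-14, 4.7)


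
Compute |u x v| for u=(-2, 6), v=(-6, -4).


|u x v| = |(-2)*(-4) - 6*(-6)|
= |8 - (-36)| = 44

44


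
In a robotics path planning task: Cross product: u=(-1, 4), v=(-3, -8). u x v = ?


u x v = u_x*v_y - u_y*v_x = (-1)*(-8) - 4*(-3)
= 8 - (-12) = 20

20


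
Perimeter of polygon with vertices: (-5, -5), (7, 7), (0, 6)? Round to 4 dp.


Sides: (-5, -5)->(7, 7): sqrt(288) = 16.970563, (7, 7)->(0, 6): sqrt(50) = 7.071068, (0, 6)->(-5, -5): sqrt(146) = 12.083046
Sum = 36.124677
Perimeter = 36.1247

36.1247


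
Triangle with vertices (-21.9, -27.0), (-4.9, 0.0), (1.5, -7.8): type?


Side lengths squared: AB^2=1018, BC^2=101.8, CA^2=916.2
Sorted: [101.8, 916.2, 1018]
By sides: Scalene, By angles: Right

Scalene, Right


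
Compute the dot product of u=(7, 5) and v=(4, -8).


u . v = u_x*v_x + u_y*v_y = 7*4 + 5*(-8)
= 28 + (-40) = -12

-12


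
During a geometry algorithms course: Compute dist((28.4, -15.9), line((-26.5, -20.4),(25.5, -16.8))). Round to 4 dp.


|cross product| = 36.36
|line direction| = sqrt(2716.96) = 52.1245
Distance = 36.36/sqrt(2716.96) = 0.6976

0.6976


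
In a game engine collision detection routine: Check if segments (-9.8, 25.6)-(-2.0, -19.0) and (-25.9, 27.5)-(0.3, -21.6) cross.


Cross products: d1=740.73, d2=-44.81, d3=-703.24, d4=82.3
d1*d2 < 0 and d3*d4 < 0? yes

Yes, they intersect


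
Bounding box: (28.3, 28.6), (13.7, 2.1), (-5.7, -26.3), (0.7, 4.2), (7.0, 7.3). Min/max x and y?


x range: [-5.7, 28.3]
y range: [-26.3, 28.6]
Bounding box: (-5.7,-26.3) to (28.3,28.6)

(-5.7,-26.3) to (28.3,28.6)


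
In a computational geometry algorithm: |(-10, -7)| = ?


|u| = sqrt((-10)^2 + (-7)^2) = sqrt(149) = 12.2066

12.2066


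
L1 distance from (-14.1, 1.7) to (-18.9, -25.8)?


|(-14.1)-(-18.9)| + |1.7-(-25.8)| = 4.8 + 27.5 = 32.3

32.3


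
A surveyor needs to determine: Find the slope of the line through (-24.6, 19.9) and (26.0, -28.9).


slope = (y2-y1)/(x2-x1) = ((-28.9)-19.9)/(26-(-24.6)) = (-48.8)/50.6 = -0.9644

-0.9644


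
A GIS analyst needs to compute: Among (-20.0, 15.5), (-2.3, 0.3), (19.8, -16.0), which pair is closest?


d(P0,P1) = 23.3309, d(P0,P2) = 50.7572, d(P1,P2) = 27.4609
Closest: P0 and P1

Closest pair: (-20.0, 15.5) and (-2.3, 0.3), distance = 23.3309


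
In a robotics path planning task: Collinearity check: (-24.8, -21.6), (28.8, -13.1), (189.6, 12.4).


Cross product: (28.8-(-24.8))*(12.4-(-21.6)) - ((-13.1)-(-21.6))*(189.6-(-24.8))
= 0

Yes, collinear


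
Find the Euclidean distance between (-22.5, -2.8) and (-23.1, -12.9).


dx=-0.6, dy=-10.1
d^2 = (-0.6)^2 + (-10.1)^2 = 102.37
d = sqrt(102.37) = 10.1178

10.1178


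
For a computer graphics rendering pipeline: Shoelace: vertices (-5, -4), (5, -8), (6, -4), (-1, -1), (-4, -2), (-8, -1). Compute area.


Shoelace sum: ((-5)*(-8) - 5*(-4)) + (5*(-4) - 6*(-8)) + (6*(-1) - (-1)*(-4)) + ((-1)*(-2) - (-4)*(-1)) + ((-4)*(-1) - (-8)*(-2)) + ((-8)*(-4) - (-5)*(-1))
= 91
Area = |91|/2 = 45.5

45.5


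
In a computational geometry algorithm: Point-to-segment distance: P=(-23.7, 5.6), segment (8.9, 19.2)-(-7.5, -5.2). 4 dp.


Project P onto AB: t = 1 (clamped to [0,1])
Closest point on segment: (-7.5, -5.2)
Distance: 19.47

19.47


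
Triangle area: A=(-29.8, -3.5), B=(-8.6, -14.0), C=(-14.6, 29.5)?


Area = |x_A(y_B-y_C) + x_B(y_C-y_A) + x_C(y_A-y_B)|/2
= |1296.3 + (-283.8) + (-153.3)|/2
= 859.2/2 = 429.6

429.6


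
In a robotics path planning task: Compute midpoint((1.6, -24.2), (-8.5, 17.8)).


M = ((1.6+(-8.5))/2, ((-24.2)+17.8)/2)
= (-3.45, -3.2)

(-3.45, -3.2)


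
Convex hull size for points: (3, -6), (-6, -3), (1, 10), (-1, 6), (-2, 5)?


Convex hull vertices (CCW): (-6, -3), (3, -6), (1, 10), (-2, 5)
Count = 4

4


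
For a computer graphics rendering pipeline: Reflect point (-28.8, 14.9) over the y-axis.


Reflection over y-axis: (x,y) -> (-x,y)
(-28.8, 14.9) -> (28.8, 14.9)

(28.8, 14.9)


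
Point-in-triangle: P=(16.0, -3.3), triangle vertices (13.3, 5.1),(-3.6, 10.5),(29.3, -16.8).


Cross products: AB x AP = 127.38, BC x BP = 81.06, CA x CP = 75.27
All same sign? yes

Yes, inside


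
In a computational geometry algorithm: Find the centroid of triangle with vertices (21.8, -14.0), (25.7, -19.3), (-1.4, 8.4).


Centroid = ((x_A+x_B+x_C)/3, (y_A+y_B+y_C)/3)
= ((21.8+25.7+(-1.4))/3, ((-14)+(-19.3)+8.4)/3)
= (15.3667, -8.3)

(15.3667, -8.3)


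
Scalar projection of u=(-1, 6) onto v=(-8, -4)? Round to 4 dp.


u.v = -16, |v| = sqrt(80) = 8.9443
Scalar projection = u.v / |v| = -16 / sqrt(80) = -1.7889

-1.7889


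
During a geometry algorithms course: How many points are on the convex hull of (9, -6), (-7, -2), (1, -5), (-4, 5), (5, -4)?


Convex hull vertices (CCW): (-7, -2), (1, -5), (9, -6), (-4, 5)
Count = 4

4


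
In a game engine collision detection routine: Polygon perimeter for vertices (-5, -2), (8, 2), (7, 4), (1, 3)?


Sides: (-5, -2)->(8, 2): sqrt(185) = 13.601471, (8, 2)->(7, 4): sqrt(5) = 2.236068, (7, 4)->(1, 3): sqrt(37) = 6.082763, (1, 3)->(-5, -2): sqrt(61) = 7.81025
Sum = 29.730552
Perimeter = 29.7306

29.7306


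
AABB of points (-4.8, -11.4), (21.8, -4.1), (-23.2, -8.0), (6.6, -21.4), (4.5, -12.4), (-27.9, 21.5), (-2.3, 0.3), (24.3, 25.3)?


x range: [-27.9, 24.3]
y range: [-21.4, 25.3]
Bounding box: (-27.9,-21.4) to (24.3,25.3)

(-27.9,-21.4) to (24.3,25.3)


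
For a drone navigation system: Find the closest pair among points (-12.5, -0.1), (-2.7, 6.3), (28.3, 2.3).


d(P0,P1) = 11.7047, d(P0,P2) = 40.8705, d(P1,P2) = 31.257
Closest: P0 and P1

Closest pair: (-12.5, -0.1) and (-2.7, 6.3), distance = 11.7047


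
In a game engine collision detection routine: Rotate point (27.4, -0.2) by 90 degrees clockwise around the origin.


90° CW: (x,y) -> (y, -x)
(27.4,-0.2) -> (-0.2, -27.4)

(-0.2, -27.4)


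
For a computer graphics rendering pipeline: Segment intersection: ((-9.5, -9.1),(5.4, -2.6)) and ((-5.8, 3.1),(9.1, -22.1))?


Cross products: d1=-275.02, d2=197.31, d3=157.73, d4=-314.6
d1*d2 < 0 and d3*d4 < 0? yes

Yes, they intersect


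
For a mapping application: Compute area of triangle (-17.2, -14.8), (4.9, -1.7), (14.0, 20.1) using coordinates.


Area = |x_A(y_B-y_C) + x_B(y_C-y_A) + x_C(y_A-y_B)|/2
= |374.96 + 171.01 + (-183.4)|/2
= 362.57/2 = 181.285

181.285


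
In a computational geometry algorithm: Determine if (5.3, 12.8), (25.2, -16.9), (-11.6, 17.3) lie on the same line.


Cross product: (25.2-5.3)*(17.3-12.8) - ((-16.9)-12.8)*((-11.6)-5.3)
= -412.38

No, not collinear


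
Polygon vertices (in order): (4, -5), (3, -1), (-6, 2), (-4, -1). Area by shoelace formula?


Shoelace sum: (4*(-1) - 3*(-5)) + (3*2 - (-6)*(-1)) + ((-6)*(-1) - (-4)*2) + ((-4)*(-5) - 4*(-1))
= 49
Area = |49|/2 = 24.5

24.5


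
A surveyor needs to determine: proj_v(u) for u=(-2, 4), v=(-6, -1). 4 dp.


u.v = 8, |v| = sqrt(37) = 6.0828
Scalar projection = u.v / |v| = 8 / sqrt(37) = 1.3152

1.3152


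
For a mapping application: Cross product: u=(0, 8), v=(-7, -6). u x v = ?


u x v = u_x*v_y - u_y*v_x = 0*(-6) - 8*(-7)
= 0 - (-56) = 56

56


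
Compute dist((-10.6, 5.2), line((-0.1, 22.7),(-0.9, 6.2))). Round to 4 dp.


|cross product| = 159.25
|line direction| = sqrt(272.89) = 16.5194
Distance = 159.25/sqrt(272.89) = 9.6402

9.6402


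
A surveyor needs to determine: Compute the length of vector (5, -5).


|u| = sqrt(5^2 + (-5)^2) = sqrt(50) = 7.0711

7.0711


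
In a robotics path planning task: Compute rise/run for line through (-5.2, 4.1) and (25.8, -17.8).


slope = (y2-y1)/(x2-x1) = ((-17.8)-4.1)/(25.8-(-5.2)) = (-21.9)/31 = -0.7065

-0.7065


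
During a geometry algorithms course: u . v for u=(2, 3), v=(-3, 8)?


u . v = u_x*v_x + u_y*v_y = 2*(-3) + 3*8
= (-6) + 24 = 18

18


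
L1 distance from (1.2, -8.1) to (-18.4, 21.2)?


|1.2-(-18.4)| + |(-8.1)-21.2| = 19.6 + 29.3 = 48.9

48.9


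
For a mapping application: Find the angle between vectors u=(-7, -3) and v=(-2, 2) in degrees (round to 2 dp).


u.v = 8, |u| = sqrt(58) = 7.6158, |v| = sqrt(8) = 2.8284
cos(theta) = u.v/(|u||v|) = 8/sqrt(464) = 0.371391
theta = acos(0.371391) = 68.2 degrees

68.2 degrees


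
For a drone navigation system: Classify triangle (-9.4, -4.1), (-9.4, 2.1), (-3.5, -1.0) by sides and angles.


Side lengths squared: AB^2=38.44, BC^2=44.42, CA^2=44.42
Sorted: [38.44, 44.42, 44.42]
By sides: Isosceles, By angles: Acute

Isosceles, Acute


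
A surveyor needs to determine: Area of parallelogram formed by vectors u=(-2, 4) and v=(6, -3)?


|u x v| = |(-2)*(-3) - 4*6|
= |6 - 24| = 18

18


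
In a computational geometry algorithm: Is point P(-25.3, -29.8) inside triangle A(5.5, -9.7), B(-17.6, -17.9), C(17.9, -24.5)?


Cross products: AB x AP = 211.75, BC x BP = -473.27, CA x CP = 705.08
All same sign? no

No, outside


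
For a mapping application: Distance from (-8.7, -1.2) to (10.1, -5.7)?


dx=18.8, dy=-4.5
d^2 = 18.8^2 + (-4.5)^2 = 373.69
d = sqrt(373.69) = 19.3311

19.3311


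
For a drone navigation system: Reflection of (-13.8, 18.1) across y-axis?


Reflection over y-axis: (x,y) -> (-x,y)
(-13.8, 18.1) -> (13.8, 18.1)

(13.8, 18.1)


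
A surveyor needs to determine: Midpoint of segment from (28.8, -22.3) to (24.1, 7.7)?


M = ((28.8+24.1)/2, ((-22.3)+7.7)/2)
= (26.45, -7.3)

(26.45, -7.3)


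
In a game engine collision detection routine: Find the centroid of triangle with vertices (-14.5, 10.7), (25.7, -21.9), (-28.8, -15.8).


Centroid = ((x_A+x_B+x_C)/3, (y_A+y_B+y_C)/3)
= (((-14.5)+25.7+(-28.8))/3, (10.7+(-21.9)+(-15.8))/3)
= (-5.8667, -9)

(-5.8667, -9)


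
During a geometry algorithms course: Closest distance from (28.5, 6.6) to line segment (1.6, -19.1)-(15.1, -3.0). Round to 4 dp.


Project P onto AB: t = 1 (clamped to [0,1])
Closest point on segment: (15.1, -3)
Distance: 16.4839

16.4839


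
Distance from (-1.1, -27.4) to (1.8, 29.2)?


dx=2.9, dy=56.6
d^2 = 2.9^2 + 56.6^2 = 3211.97
d = sqrt(3211.97) = 56.6742

56.6742


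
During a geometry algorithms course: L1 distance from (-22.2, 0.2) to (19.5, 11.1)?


|(-22.2)-19.5| + |0.2-11.1| = 41.7 + 10.9 = 52.6

52.6


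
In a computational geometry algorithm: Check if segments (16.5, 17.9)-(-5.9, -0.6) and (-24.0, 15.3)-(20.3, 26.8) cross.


Cross products: d1=-350.57, d2=-912.52, d3=-691.01, d4=-129.06
d1*d2 < 0 and d3*d4 < 0? no

No, they don't intersect


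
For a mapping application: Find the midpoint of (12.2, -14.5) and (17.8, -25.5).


M = ((12.2+17.8)/2, ((-14.5)+(-25.5))/2)
= (15, -20)

(15, -20)


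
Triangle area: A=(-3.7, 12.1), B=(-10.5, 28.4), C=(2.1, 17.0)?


Area = |x_A(y_B-y_C) + x_B(y_C-y_A) + x_C(y_A-y_B)|/2
= |(-42.18) + (-51.45) + (-34.23)|/2
= 127.86/2 = 63.93

63.93


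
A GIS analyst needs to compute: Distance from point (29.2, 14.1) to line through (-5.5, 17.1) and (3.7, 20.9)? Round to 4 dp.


|cross product| = 159.46
|line direction| = sqrt(99.08) = 9.9539
Distance = 159.46/sqrt(99.08) = 16.0199

16.0199


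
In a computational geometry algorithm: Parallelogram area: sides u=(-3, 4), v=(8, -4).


|u x v| = |(-3)*(-4) - 4*8|
= |12 - 32| = 20

20


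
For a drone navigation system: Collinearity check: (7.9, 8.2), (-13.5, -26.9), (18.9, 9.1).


Cross product: ((-13.5)-7.9)*(9.1-8.2) - ((-26.9)-8.2)*(18.9-7.9)
= 366.84

No, not collinear


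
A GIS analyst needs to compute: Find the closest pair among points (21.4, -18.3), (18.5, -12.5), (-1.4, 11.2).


d(P0,P1) = 6.4846, d(P0,P2) = 37.2839, d(P1,P2) = 30.9467
Closest: P0 and P1

Closest pair: (21.4, -18.3) and (18.5, -12.5), distance = 6.4846


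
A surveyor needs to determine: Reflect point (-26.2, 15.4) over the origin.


Reflection over origin: (x,y) -> (-x,-y)
(-26.2, 15.4) -> (26.2, -15.4)

(26.2, -15.4)


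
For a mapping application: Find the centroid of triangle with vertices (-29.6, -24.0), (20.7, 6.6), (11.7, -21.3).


Centroid = ((x_A+x_B+x_C)/3, (y_A+y_B+y_C)/3)
= (((-29.6)+20.7+11.7)/3, ((-24)+6.6+(-21.3))/3)
= (0.9333, -12.9)

(0.9333, -12.9)


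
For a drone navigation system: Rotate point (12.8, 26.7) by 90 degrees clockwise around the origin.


90° CW: (x,y) -> (y, -x)
(12.8,26.7) -> (26.7, -12.8)

(26.7, -12.8)


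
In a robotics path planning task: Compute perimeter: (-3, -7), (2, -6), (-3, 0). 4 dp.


Sides: (-3, -7)->(2, -6): sqrt(26) = 5.09902, (2, -6)->(-3, 0): sqrt(61) = 7.81025, (-3, 0)->(-3, -7): sqrt(49) = 7
Sum = 19.90927
Perimeter = 19.9093

19.9093


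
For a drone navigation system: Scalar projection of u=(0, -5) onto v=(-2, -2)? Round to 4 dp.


u.v = 10, |v| = sqrt(8) = 2.8284
Scalar projection = u.v / |v| = 10 / sqrt(8) = 3.5355

3.5355


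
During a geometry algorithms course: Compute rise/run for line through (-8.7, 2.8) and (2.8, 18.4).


slope = (y2-y1)/(x2-x1) = (18.4-2.8)/(2.8-(-8.7)) = 15.6/11.5 = 1.3565

1.3565


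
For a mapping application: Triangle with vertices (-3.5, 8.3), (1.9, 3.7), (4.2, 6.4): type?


Side lengths squared: AB^2=50.32, BC^2=12.58, CA^2=62.9
Sorted: [12.58, 50.32, 62.9]
By sides: Scalene, By angles: Right

Scalene, Right


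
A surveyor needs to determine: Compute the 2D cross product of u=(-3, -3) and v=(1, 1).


u x v = u_x*v_y - u_y*v_x = (-3)*1 - (-3)*1
= (-3) - (-3) = 0

0


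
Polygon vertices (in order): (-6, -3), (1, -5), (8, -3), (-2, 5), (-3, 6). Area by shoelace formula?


Shoelace sum: ((-6)*(-5) - 1*(-3)) + (1*(-3) - 8*(-5)) + (8*5 - (-2)*(-3)) + ((-2)*6 - (-3)*5) + ((-3)*(-3) - (-6)*6)
= 152
Area = |152|/2 = 76

76


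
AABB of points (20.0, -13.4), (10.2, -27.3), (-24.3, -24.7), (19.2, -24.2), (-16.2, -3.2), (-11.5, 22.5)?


x range: [-24.3, 20]
y range: [-27.3, 22.5]
Bounding box: (-24.3,-27.3) to (20,22.5)

(-24.3,-27.3) to (20,22.5)


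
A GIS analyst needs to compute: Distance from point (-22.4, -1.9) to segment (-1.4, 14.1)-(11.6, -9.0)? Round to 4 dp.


Project P onto AB: t = 0.1375 (clamped to [0,1])
Closest point on segment: (0.3873, 10.924)
Distance: 26.148

26.148


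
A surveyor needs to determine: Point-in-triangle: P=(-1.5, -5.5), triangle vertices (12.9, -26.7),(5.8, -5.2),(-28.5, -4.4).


Cross products: AB x AP = 159.08, BC x BP = 16.13, CA x CP = 556.56
All same sign? yes

Yes, inside


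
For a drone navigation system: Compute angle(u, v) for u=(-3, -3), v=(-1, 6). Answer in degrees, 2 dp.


u.v = -15, |u| = sqrt(18) = 4.2426, |v| = sqrt(37) = 6.0828
cos(theta) = u.v/(|u||v|) = -15/sqrt(666) = -0.581238
theta = acos(-0.581238) = 125.54 degrees

125.54 degrees


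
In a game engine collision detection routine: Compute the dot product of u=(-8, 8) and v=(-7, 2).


u . v = u_x*v_x + u_y*v_y = (-8)*(-7) + 8*2
= 56 + 16 = 72

72


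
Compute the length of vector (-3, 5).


|u| = sqrt((-3)^2 + 5^2) = sqrt(34) = 5.831

5.831


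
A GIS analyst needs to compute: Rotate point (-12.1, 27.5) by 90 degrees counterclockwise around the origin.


90° CCW: (x,y) -> (-y, x)
(-12.1,27.5) -> (-27.5, -12.1)

(-27.5, -12.1)


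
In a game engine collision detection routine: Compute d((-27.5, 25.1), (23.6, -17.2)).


dx=51.1, dy=-42.3
d^2 = 51.1^2 + (-42.3)^2 = 4400.5
d = sqrt(4400.5) = 66.3363

66.3363


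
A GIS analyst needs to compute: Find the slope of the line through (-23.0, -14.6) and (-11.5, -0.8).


slope = (y2-y1)/(x2-x1) = ((-0.8)-(-14.6))/((-11.5)-(-23)) = 13.8/11.5 = 1.2

1.2


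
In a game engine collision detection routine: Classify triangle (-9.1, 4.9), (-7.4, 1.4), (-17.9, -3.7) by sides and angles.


Side lengths squared: AB^2=15.14, BC^2=136.26, CA^2=151.4
Sorted: [15.14, 136.26, 151.4]
By sides: Scalene, By angles: Right

Scalene, Right


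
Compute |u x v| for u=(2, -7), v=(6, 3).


|u x v| = |2*3 - (-7)*6|
= |6 - (-42)| = 48

48


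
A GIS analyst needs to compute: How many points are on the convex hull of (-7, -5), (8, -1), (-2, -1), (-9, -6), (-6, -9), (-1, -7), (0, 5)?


Convex hull vertices (CCW): (-9, -6), (-6, -9), (-1, -7), (8, -1), (0, 5)
Count = 5

5


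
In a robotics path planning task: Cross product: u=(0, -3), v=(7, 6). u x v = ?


u x v = u_x*v_y - u_y*v_x = 0*6 - (-3)*7
= 0 - (-21) = 21

21


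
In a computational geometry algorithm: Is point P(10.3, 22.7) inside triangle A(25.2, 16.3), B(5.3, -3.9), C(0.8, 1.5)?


Cross products: AB x AP = -428.34, BC x BP = -146.7, CA x CP = 376.68
All same sign? no

No, outside


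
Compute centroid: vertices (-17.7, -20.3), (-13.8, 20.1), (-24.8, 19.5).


Centroid = ((x_A+x_B+x_C)/3, (y_A+y_B+y_C)/3)
= (((-17.7)+(-13.8)+(-24.8))/3, ((-20.3)+20.1+19.5)/3)
= (-18.7667, 6.4333)

(-18.7667, 6.4333)


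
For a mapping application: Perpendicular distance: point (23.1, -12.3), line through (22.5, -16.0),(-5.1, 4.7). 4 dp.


|cross product| = 114.54
|line direction| = sqrt(1190.25) = 34.5
Distance = 114.54/sqrt(1190.25) = 3.32

3.32


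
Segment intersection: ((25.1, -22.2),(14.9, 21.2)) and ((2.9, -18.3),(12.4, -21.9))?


Cross products: d1=42.87, d2=418.45, d3=923.7, d4=548.12
d1*d2 < 0 and d3*d4 < 0? no

No, they don't intersect


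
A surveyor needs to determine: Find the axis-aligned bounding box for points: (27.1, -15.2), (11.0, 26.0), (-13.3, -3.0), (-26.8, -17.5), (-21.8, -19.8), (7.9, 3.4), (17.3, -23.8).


x range: [-26.8, 27.1]
y range: [-23.8, 26]
Bounding box: (-26.8,-23.8) to (27.1,26)

(-26.8,-23.8) to (27.1,26)


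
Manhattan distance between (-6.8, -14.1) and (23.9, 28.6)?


|(-6.8)-23.9| + |(-14.1)-28.6| = 30.7 + 42.7 = 73.4

73.4


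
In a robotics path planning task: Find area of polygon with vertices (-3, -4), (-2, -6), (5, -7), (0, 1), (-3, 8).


Shoelace sum: ((-3)*(-6) - (-2)*(-4)) + ((-2)*(-7) - 5*(-6)) + (5*1 - 0*(-7)) + (0*8 - (-3)*1) + ((-3)*(-4) - (-3)*8)
= 98
Area = |98|/2 = 49

49


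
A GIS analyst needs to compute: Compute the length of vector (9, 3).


|u| = sqrt(9^2 + 3^2) = sqrt(90) = 9.4868

9.4868


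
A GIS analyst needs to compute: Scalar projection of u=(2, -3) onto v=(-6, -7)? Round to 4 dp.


u.v = 9, |v| = sqrt(85) = 9.2195
Scalar projection = u.v / |v| = 9 / sqrt(85) = 0.9762

0.9762


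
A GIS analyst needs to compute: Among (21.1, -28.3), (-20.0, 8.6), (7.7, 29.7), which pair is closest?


d(P0,P1) = 55.2342, d(P0,P2) = 59.5278, d(P1,P2) = 34.821
Closest: P1 and P2

Closest pair: (-20.0, 8.6) and (7.7, 29.7), distance = 34.821


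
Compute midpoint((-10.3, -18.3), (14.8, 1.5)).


M = (((-10.3)+14.8)/2, ((-18.3)+1.5)/2)
= (2.25, -8.4)

(2.25, -8.4)


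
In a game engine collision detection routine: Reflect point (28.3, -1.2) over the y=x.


Reflection over y=x: (x,y) -> (y,x)
(28.3, -1.2) -> (-1.2, 28.3)

(-1.2, 28.3)


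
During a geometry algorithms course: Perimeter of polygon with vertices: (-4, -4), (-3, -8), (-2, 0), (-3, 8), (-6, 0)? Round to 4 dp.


Sides: (-4, -4)->(-3, -8): sqrt(17) = 4.123106, (-3, -8)->(-2, 0): sqrt(65) = 8.062258, (-2, 0)->(-3, 8): sqrt(65) = 8.062258, (-3, 8)->(-6, 0): sqrt(73) = 8.544004, (-6, 0)->(-4, -4): sqrt(20) = 4.472136
Sum = 33.263762
Perimeter = 33.2638

33.2638


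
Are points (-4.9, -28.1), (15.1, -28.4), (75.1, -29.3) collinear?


Cross product: (15.1-(-4.9))*((-29.3)-(-28.1)) - ((-28.4)-(-28.1))*(75.1-(-4.9))
= 0

Yes, collinear


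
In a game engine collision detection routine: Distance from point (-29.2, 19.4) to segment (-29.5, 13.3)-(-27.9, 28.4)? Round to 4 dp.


Project P onto AB: t = 0.4016 (clamped to [0,1])
Closest point on segment: (-28.8575, 19.3637)
Distance: 0.3444

0.3444


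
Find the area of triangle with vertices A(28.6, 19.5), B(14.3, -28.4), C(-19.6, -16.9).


Area = |x_A(y_B-y_C) + x_B(y_C-y_A) + x_C(y_A-y_B)|/2
= |(-328.9) + (-520.52) + (-938.84)|/2
= 1788.26/2 = 894.13

894.13


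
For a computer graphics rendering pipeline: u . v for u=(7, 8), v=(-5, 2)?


u . v = u_x*v_x + u_y*v_y = 7*(-5) + 8*2
= (-35) + 16 = -19

-19


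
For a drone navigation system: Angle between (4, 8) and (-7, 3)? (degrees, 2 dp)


u.v = -4, |u| = sqrt(80) = 8.9443, |v| = sqrt(58) = 7.6158
cos(theta) = u.v/(|u||v|) = -4/sqrt(4640) = -0.058722
theta = acos(-0.058722) = 93.37 degrees

93.37 degrees


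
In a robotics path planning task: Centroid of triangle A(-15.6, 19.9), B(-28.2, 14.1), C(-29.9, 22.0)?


Centroid = ((x_A+x_B+x_C)/3, (y_A+y_B+y_C)/3)
= (((-15.6)+(-28.2)+(-29.9))/3, (19.9+14.1+22)/3)
= (-24.5667, 18.6667)

(-24.5667, 18.6667)


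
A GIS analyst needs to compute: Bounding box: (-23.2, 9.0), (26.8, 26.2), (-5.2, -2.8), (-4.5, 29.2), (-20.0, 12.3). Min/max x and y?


x range: [-23.2, 26.8]
y range: [-2.8, 29.2]
Bounding box: (-23.2,-2.8) to (26.8,29.2)

(-23.2,-2.8) to (26.8,29.2)


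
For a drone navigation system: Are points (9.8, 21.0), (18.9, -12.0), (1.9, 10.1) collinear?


Cross product: (18.9-9.8)*(10.1-21) - ((-12)-21)*(1.9-9.8)
= -359.89

No, not collinear


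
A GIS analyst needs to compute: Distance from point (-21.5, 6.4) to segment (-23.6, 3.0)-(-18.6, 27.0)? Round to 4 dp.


Project P onto AB: t = 0.1532 (clamped to [0,1])
Closest point on segment: (-22.8338, 6.6779)
Distance: 1.3624

1.3624


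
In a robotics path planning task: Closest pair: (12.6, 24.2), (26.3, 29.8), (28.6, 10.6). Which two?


d(P0,P1) = 14.8003, d(P0,P2) = 20.999, d(P1,P2) = 19.3373
Closest: P0 and P1

Closest pair: (12.6, 24.2) and (26.3, 29.8), distance = 14.8003


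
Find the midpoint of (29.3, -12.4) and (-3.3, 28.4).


M = ((29.3+(-3.3))/2, ((-12.4)+28.4)/2)
= (13, 8)

(13, 8)


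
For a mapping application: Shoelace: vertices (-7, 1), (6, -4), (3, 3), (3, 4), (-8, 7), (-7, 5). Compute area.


Shoelace sum: ((-7)*(-4) - 6*1) + (6*3 - 3*(-4)) + (3*4 - 3*3) + (3*7 - (-8)*4) + ((-8)*5 - (-7)*7) + ((-7)*1 - (-7)*5)
= 145
Area = |145|/2 = 72.5

72.5


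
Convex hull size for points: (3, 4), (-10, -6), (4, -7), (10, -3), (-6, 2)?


Convex hull vertices (CCW): (-10, -6), (4, -7), (10, -3), (3, 4), (-6, 2)
Count = 5

5


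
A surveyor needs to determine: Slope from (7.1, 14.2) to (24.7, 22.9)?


slope = (y2-y1)/(x2-x1) = (22.9-14.2)/(24.7-7.1) = 8.7/17.6 = 0.4943

0.4943


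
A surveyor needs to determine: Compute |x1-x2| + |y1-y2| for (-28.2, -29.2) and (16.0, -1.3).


|(-28.2)-16| + |(-29.2)-(-1.3)| = 44.2 + 27.9 = 72.1

72.1


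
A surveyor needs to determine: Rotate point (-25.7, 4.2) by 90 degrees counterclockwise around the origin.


90° CCW: (x,y) -> (-y, x)
(-25.7,4.2) -> (-4.2, -25.7)

(-4.2, -25.7)


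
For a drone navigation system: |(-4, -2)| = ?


|u| = sqrt((-4)^2 + (-2)^2) = sqrt(20) = 4.4721

4.4721


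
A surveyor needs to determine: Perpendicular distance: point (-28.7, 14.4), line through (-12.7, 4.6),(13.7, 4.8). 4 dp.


|cross product| = 261.92
|line direction| = sqrt(697) = 26.4008
Distance = 261.92/sqrt(697) = 9.9209

9.9209


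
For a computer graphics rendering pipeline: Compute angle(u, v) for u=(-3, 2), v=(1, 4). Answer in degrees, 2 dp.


u.v = 5, |u| = sqrt(13) = 3.6056, |v| = sqrt(17) = 4.1231
cos(theta) = u.v/(|u||v|) = 5/sqrt(221) = 0.336336
theta = acos(0.336336) = 70.35 degrees

70.35 degrees


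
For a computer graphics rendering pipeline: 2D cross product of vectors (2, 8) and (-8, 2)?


u x v = u_x*v_y - u_y*v_x = 2*2 - 8*(-8)
= 4 - (-64) = 68

68


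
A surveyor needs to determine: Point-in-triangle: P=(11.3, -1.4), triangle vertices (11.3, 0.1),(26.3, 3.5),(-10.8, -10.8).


Cross products: AB x AP = -22.5, BC x BP = -32.71, CA x CP = -33.15
All same sign? yes

Yes, inside


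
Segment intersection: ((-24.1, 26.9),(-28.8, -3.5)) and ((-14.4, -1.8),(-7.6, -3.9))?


Cross products: d1=174.79, d2=-41.8, d3=429.77, d4=646.36
d1*d2 < 0 and d3*d4 < 0? no

No, they don't intersect


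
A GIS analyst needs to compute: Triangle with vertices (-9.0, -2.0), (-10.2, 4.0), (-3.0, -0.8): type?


Side lengths squared: AB^2=37.44, BC^2=74.88, CA^2=37.44
Sorted: [37.44, 37.44, 74.88]
By sides: Isosceles, By angles: Right

Isosceles, Right


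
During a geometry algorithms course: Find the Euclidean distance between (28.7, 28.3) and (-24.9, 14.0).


dx=-53.6, dy=-14.3
d^2 = (-53.6)^2 + (-14.3)^2 = 3077.45
d = sqrt(3077.45) = 55.4748

55.4748


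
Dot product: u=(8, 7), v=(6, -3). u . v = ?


u . v = u_x*v_x + u_y*v_y = 8*6 + 7*(-3)
= 48 + (-21) = 27

27


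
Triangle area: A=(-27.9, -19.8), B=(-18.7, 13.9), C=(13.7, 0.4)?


Area = |x_A(y_B-y_C) + x_B(y_C-y_A) + x_C(y_A-y_B)|/2
= |(-376.65) + (-377.74) + (-461.69)|/2
= 1216.08/2 = 608.04

608.04


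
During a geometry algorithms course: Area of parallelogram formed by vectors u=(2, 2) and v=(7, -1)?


|u x v| = |2*(-1) - 2*7|
= |(-2) - 14| = 16

16


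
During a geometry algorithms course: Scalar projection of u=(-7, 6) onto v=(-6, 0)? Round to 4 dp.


u.v = 42, |v| = sqrt(36) = 6
Scalar projection = u.v / |v| = 42 / sqrt(36) = 7

7


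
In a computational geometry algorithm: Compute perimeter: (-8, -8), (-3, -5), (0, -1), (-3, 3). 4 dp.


Sides: (-8, -8)->(-3, -5): sqrt(34) = 5.830952, (-3, -5)->(0, -1): sqrt(25) = 5, (0, -1)->(-3, 3): sqrt(25) = 5, (-3, 3)->(-8, -8): sqrt(146) = 12.083046
Sum = 27.913998
Perimeter = 27.914

27.914


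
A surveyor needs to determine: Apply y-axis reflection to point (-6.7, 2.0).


Reflection over y-axis: (x,y) -> (-x,y)
(-6.7, 2) -> (6.7, 2)

(6.7, 2)


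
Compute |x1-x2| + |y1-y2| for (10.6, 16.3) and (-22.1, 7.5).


|10.6-(-22.1)| + |16.3-7.5| = 32.7 + 8.8 = 41.5

41.5


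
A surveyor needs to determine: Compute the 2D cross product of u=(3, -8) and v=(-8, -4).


u x v = u_x*v_y - u_y*v_x = 3*(-4) - (-8)*(-8)
= (-12) - 64 = -76

-76


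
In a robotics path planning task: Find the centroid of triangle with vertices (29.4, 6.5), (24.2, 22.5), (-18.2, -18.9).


Centroid = ((x_A+x_B+x_C)/3, (y_A+y_B+y_C)/3)
= ((29.4+24.2+(-18.2))/3, (6.5+22.5+(-18.9))/3)
= (11.8, 3.3667)

(11.8, 3.3667)


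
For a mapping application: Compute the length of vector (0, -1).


|u| = sqrt(0^2 + (-1)^2) = sqrt(1) = 1

1


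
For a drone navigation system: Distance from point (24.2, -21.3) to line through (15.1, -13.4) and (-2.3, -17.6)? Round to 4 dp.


|cross product| = 175.68
|line direction| = sqrt(320.4) = 17.8997
Distance = 175.68/sqrt(320.4) = 9.8147

9.8147


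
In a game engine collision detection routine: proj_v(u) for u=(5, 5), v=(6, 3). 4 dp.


u.v = 45, |v| = sqrt(45) = 6.7082
Scalar projection = u.v / |v| = 45 / sqrt(45) = 6.7082

6.7082


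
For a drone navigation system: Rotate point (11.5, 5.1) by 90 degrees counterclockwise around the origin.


90° CCW: (x,y) -> (-y, x)
(11.5,5.1) -> (-5.1, 11.5)

(-5.1, 11.5)


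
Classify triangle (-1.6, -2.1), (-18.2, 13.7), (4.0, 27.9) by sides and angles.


Side lengths squared: AB^2=525.2, BC^2=694.48, CA^2=931.36
Sorted: [525.2, 694.48, 931.36]
By sides: Scalene, By angles: Acute

Scalene, Acute


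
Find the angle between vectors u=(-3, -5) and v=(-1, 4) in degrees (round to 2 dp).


u.v = -17, |u| = sqrt(34) = 5.831, |v| = sqrt(17) = 4.1231
cos(theta) = u.v/(|u||v|) = -17/sqrt(578) = -0.707107
theta = acos(-0.707107) = 135 degrees

135 degrees


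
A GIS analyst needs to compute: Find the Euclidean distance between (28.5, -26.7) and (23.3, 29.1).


dx=-5.2, dy=55.8
d^2 = (-5.2)^2 + 55.8^2 = 3140.68
d = sqrt(3140.68) = 56.0418

56.0418


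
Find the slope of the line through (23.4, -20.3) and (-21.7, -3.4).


slope = (y2-y1)/(x2-x1) = ((-3.4)-(-20.3))/((-21.7)-23.4) = 16.9/(-45.1) = -0.3747

-0.3747


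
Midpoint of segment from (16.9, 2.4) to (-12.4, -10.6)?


M = ((16.9+(-12.4))/2, (2.4+(-10.6))/2)
= (2.25, -4.1)

(2.25, -4.1)


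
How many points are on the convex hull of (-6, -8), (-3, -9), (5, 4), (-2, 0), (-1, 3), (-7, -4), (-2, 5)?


Convex hull vertices (CCW): (-7, -4), (-6, -8), (-3, -9), (5, 4), (-2, 5)
Count = 5

5


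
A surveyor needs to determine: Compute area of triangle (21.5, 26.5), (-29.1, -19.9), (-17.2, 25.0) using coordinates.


Area = |x_A(y_B-y_C) + x_B(y_C-y_A) + x_C(y_A-y_B)|/2
= |(-965.35) + 43.65 + (-798.08)|/2
= 1719.78/2 = 859.89

859.89


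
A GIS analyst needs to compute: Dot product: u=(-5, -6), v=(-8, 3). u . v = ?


u . v = u_x*v_x + u_y*v_y = (-5)*(-8) + (-6)*3
= 40 + (-18) = 22

22


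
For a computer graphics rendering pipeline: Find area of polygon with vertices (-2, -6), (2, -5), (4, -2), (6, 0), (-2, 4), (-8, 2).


Shoelace sum: ((-2)*(-5) - 2*(-6)) + (2*(-2) - 4*(-5)) + (4*0 - 6*(-2)) + (6*4 - (-2)*0) + ((-2)*2 - (-8)*4) + ((-8)*(-6) - (-2)*2)
= 154
Area = |154|/2 = 77

77


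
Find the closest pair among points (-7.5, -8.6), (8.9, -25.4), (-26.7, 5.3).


d(P0,P1) = 23.4776, d(P0,P2) = 23.7034, d(P1,P2) = 47.009
Closest: P0 and P1

Closest pair: (-7.5, -8.6) and (8.9, -25.4), distance = 23.4776


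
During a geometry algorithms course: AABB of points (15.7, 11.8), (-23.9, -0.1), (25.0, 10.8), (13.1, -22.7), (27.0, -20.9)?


x range: [-23.9, 27]
y range: [-22.7, 11.8]
Bounding box: (-23.9,-22.7) to (27,11.8)

(-23.9,-22.7) to (27,11.8)


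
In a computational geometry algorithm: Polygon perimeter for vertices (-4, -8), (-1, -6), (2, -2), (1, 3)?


Sides: (-4, -8)->(-1, -6): sqrt(13) = 3.605551, (-1, -6)->(2, -2): sqrt(25) = 5, (2, -2)->(1, 3): sqrt(26) = 5.09902, (1, 3)->(-4, -8): sqrt(146) = 12.083046
Sum = 25.787617
Perimeter = 25.7876

25.7876


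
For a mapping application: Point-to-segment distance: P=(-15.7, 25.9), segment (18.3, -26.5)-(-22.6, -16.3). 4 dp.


Project P onto AB: t = 1 (clamped to [0,1])
Closest point on segment: (-22.6, -16.3)
Distance: 42.7604

42.7604


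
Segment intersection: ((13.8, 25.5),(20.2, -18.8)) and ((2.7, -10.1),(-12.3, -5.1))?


Cross products: d1=-589.5, d2=43, d3=-719.57, d4=-1352.07
d1*d2 < 0 and d3*d4 < 0? no

No, they don't intersect


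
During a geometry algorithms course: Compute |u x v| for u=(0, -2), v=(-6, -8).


|u x v| = |0*(-8) - (-2)*(-6)|
= |0 - 12| = 12

12


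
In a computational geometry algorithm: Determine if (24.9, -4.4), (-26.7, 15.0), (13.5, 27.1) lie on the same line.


Cross product: ((-26.7)-24.9)*(27.1-(-4.4)) - (15-(-4.4))*(13.5-24.9)
= -1404.24

No, not collinear


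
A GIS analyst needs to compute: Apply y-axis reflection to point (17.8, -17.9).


Reflection over y-axis: (x,y) -> (-x,y)
(17.8, -17.9) -> (-17.8, -17.9)

(-17.8, -17.9)


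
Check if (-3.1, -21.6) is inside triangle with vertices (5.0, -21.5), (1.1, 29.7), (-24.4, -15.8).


Cross products: AB x AP = 415.11, BC x BP = 1117.05, CA x CP = -49.11
All same sign? no

No, outside


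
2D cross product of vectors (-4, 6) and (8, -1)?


u x v = u_x*v_y - u_y*v_x = (-4)*(-1) - 6*8
= 4 - 48 = -44

-44


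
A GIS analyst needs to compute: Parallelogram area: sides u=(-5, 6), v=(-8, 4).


|u x v| = |(-5)*4 - 6*(-8)|
= |(-20) - (-48)| = 28

28


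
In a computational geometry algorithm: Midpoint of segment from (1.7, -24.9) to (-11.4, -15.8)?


M = ((1.7+(-11.4))/2, ((-24.9)+(-15.8))/2)
= (-4.85, -20.35)

(-4.85, -20.35)


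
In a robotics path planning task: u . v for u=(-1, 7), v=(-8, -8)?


u . v = u_x*v_x + u_y*v_y = (-1)*(-8) + 7*(-8)
= 8 + (-56) = -48

-48


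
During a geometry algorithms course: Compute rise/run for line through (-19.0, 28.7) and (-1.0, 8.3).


slope = (y2-y1)/(x2-x1) = (8.3-28.7)/((-1)-(-19)) = (-20.4)/18 = -1.1333

-1.1333


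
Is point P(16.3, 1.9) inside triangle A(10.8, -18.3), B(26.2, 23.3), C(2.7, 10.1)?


Cross products: AB x AP = 82.28, BC x BP = 372.22, CA x CP = 319.82
All same sign? yes

Yes, inside


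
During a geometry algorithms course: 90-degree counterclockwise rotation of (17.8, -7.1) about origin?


90° CCW: (x,y) -> (-y, x)
(17.8,-7.1) -> (7.1, 17.8)

(7.1, 17.8)


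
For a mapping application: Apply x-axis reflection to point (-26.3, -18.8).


Reflection over x-axis: (x,y) -> (x,-y)
(-26.3, -18.8) -> (-26.3, 18.8)

(-26.3, 18.8)


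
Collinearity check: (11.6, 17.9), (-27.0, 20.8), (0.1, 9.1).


Cross product: ((-27)-11.6)*(9.1-17.9) - (20.8-17.9)*(0.1-11.6)
= 373.03

No, not collinear


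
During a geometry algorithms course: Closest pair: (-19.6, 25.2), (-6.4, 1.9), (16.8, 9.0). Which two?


d(P0,P1) = 26.7793, d(P0,P2) = 39.8422, d(P1,P2) = 24.2621
Closest: P1 and P2

Closest pair: (-6.4, 1.9) and (16.8, 9.0), distance = 24.2621


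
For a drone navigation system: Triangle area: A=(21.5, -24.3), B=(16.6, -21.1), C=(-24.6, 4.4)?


Area = |x_A(y_B-y_C) + x_B(y_C-y_A) + x_C(y_A-y_B)|/2
= |(-548.25) + 476.42 + 78.72|/2
= 6.89/2 = 3.445

3.445


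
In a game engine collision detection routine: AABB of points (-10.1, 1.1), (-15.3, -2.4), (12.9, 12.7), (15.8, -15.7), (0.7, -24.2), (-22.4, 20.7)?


x range: [-22.4, 15.8]
y range: [-24.2, 20.7]
Bounding box: (-22.4,-24.2) to (15.8,20.7)

(-22.4,-24.2) to (15.8,20.7)


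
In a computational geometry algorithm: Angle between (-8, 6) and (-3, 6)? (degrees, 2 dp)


u.v = 60, |u| = sqrt(100) = 10, |v| = sqrt(45) = 6.7082
cos(theta) = u.v/(|u||v|) = 60/sqrt(4500) = 0.894427
theta = acos(0.894427) = 26.57 degrees

26.57 degrees


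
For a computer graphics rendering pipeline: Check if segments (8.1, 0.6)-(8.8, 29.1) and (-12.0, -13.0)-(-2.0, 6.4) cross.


Cross products: d1=-253.94, d2=17.48, d3=563.33, d4=291.91
d1*d2 < 0 and d3*d4 < 0? no

No, they don't intersect


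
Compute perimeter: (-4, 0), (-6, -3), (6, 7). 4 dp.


Sides: (-4, 0)->(-6, -3): sqrt(13) = 3.605551, (-6, -3)->(6, 7): sqrt(244) = 15.620499, (6, 7)->(-4, 0): sqrt(149) = 12.206556
Sum = 31.432606
Perimeter = 31.4326

31.4326


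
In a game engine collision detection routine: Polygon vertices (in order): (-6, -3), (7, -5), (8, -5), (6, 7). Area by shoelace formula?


Shoelace sum: ((-6)*(-5) - 7*(-3)) + (7*(-5) - 8*(-5)) + (8*7 - 6*(-5)) + (6*(-3) - (-6)*7)
= 166
Area = |166|/2 = 83

83


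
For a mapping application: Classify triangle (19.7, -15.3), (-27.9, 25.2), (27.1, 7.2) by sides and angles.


Side lengths squared: AB^2=3906.01, BC^2=3349, CA^2=561.01
Sorted: [561.01, 3349, 3906.01]
By sides: Scalene, By angles: Acute

Scalene, Acute


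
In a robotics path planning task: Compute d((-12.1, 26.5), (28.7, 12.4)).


dx=40.8, dy=-14.1
d^2 = 40.8^2 + (-14.1)^2 = 1863.45
d = sqrt(1863.45) = 43.1677

43.1677
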